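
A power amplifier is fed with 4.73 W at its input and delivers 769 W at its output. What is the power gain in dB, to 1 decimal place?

22.1 dB

Power is a power quantity, so gain = 10·log₁₀(P_out/P_in).
10·log₁₀(769/4.73) = 10·log₁₀(162.6) = 22.1 dB.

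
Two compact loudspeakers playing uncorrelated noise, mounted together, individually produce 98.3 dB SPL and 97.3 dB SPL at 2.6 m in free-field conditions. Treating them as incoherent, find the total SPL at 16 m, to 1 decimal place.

Combined at 2.6 m: 10·log₁₀(10^(98.3/10)+10^(97.3/10)) = 100.84 dB SPL.
Then apply −20·log₁₀(16/2.6) = -15.78 dB → 85.1 dB SPL.

85.1 dB SPL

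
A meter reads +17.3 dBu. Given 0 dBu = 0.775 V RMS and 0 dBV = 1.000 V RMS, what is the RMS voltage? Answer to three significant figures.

5.68 V

V = 0.775 V × 10^(+17.3/20).
= 0.775 × 7.328 = 5.68 V.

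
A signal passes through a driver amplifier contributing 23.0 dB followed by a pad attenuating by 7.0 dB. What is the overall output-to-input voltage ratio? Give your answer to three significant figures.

Net gain = 23.0 + (−7.0) = 16.0 dB.
Voltage ratio = 10^(16.0/20) = 6.31.

6.31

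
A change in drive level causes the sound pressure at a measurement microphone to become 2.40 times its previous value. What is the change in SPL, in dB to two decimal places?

SPL change from a pressure ratio uses the 20·log₁₀ form:
20·log₁₀(2.40) = 7.60 dB.

7.60 dB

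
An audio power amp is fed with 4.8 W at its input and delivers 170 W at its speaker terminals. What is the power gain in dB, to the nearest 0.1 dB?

15.5 dB

For a power ratio, dB = 10·log₁₀(P₂/P₁).
10·log₁₀(170/4.8) = 10·log₁₀(35.42) = 15.5 dB.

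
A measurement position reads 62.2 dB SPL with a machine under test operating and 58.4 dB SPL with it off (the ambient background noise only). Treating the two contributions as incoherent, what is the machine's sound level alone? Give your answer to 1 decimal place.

Subtract intensities: L_src = 10·log₁₀(10^(L_total/10) − 10^(L_bg/10)).
L_src = 10·log₁₀(10^(62.2/10) − 10^(58.4/10)) = 10·log₁₀(967800) = 59.9 dB SPL.

59.9 dB SPL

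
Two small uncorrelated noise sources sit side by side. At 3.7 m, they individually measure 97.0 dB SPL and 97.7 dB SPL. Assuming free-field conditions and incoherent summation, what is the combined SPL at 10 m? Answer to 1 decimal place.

91.7 dB SPL

Combined at 3.7 m: 10·log₁₀(10^(97.0/10)+10^(97.7/10)) = 100.37 dB SPL.
Then apply −20·log₁₀(10/3.7) = -8.64 dB → 91.7 dB SPL.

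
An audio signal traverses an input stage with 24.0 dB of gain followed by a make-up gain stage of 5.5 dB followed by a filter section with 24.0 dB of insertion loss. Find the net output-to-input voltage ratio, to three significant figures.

Net gain = 24.0 + 5.5 + (−24.0) = 5.5 dB.
Voltage ratio = 10^(5.5/20) = 1.88.

1.88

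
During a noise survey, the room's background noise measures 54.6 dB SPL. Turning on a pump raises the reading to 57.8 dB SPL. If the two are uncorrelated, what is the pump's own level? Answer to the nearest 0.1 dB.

55.0 dB SPL

Subtract intensities: L_src = 10·log₁₀(10^(L_total/10) − 10^(L_bg/10)).
L_src = 10·log₁₀(10^(57.8/10) − 10^(54.6/10)) = 10·log₁₀(314200) = 55.0 dB SPL.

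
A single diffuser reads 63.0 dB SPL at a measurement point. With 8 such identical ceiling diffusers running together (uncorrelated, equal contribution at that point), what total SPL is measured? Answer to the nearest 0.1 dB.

72.0 dB SPL

8 equal incoherent sources raise the level by 10·log₁₀(8) = 9.03 dB.
L_total = 63.0 + 9.03 = 72.0 dB SPL.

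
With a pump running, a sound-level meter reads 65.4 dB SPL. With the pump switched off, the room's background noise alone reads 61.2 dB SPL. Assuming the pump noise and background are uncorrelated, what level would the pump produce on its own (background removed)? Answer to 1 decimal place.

63.3 dB SPL

Remove the background by subtracting linear intensities:
L_src = 10·log₁₀(10^(65.4/10) − 10^(61.2/10)) = 10·log₁₀(2149000) = 63.3 dB SPL.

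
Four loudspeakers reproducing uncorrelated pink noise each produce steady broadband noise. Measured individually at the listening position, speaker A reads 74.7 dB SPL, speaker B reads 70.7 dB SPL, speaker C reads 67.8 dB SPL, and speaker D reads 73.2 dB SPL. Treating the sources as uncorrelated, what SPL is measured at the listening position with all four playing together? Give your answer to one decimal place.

78.3 dB SPL

Incoherent sources sum as intensities:
L_total = 10·log₁₀(10^(74.7/10) + 10^(70.7/10) + 10^(67.8/10) + 10^(73.2/10)) = 10·log₁₀(68180000) = 78.3 dB SPL.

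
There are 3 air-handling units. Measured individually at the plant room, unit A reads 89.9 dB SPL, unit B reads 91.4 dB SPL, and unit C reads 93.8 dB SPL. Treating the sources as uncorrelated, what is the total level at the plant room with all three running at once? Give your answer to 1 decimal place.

96.8 dB SPL

Incoherent sources sum as intensities:
L_total = 10·log₁₀(10^(89.9/10) + 10^(91.4/10) + 10^(93.8/10)) = 10·log₁₀(4756000000) = 96.8 dB SPL.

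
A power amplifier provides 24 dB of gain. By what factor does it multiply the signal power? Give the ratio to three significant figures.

251

Power ratio = 10^(dB/10).
10^(24/10) = 10^(2.400) = 251.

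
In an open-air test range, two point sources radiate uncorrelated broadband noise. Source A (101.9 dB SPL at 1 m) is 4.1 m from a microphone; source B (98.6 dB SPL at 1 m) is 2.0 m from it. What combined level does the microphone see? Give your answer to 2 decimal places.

94.37 dB SPL

At the listener: L_A = 101.9 − 20·log₁₀(4.1) = 89.644 dB; L_B = 98.6 − 20·log₁₀(2.0) = 92.579 dB.
Combined: 10·log₁₀(10^(89.644/10)+10^(92.579/10)) = 94.37 dB SPL.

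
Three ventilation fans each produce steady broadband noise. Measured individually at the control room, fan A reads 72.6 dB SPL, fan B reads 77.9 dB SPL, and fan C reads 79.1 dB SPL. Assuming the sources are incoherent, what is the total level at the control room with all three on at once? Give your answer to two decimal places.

Add the sources as powers (linear), then convert back to dB:
L_total = 10·log₁₀(10^(72.6/10) + 10^(77.9/10) + 10^(79.1/10)) = 10·log₁₀(161100000) = 82.07 dB SPL.

82.07 dB SPL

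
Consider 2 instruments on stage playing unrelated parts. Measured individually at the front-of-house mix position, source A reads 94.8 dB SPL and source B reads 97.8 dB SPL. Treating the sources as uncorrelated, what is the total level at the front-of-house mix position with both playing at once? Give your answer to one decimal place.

Add the sources as powers (linear), then convert back to dB:
L_total = 10·log₁₀(10^(94.8/10) + 10^(97.8/10)) = 10·log₁₀(9046000000) = 99.6 dB SPL.

99.6 dB SPL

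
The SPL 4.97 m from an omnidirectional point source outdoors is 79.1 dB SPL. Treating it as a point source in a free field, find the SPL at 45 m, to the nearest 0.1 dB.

60.0 dB SPL

Free-field point source: level drops by 20·log₁₀ of the distance ratio.
ΔL = −20·log₁₀(45/4.97) = -19.14 dB, so L₂ = 79.1 + (-19.14) = 60.0 dB SPL.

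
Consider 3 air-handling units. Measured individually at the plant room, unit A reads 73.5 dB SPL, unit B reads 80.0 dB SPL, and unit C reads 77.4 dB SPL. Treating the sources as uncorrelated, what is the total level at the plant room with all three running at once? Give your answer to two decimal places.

82.49 dB SPL

Incoherent sources sum as intensities:
L_total = 10·log₁₀(10^(73.5/10) + 10^(80.0/10) + 10^(77.4/10)) = 10·log₁₀(177300000) = 82.49 dB SPL.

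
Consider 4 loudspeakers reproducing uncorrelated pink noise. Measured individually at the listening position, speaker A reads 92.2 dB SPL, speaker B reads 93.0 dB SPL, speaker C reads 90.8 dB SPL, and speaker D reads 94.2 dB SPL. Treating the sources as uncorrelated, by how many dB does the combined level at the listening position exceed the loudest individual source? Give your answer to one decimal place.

Incoherent sources sum as intensities:
L_total = 10·log₁₀(10^(92.2/10) + 10^(93.0/10) + 10^(90.8/10) + 10^(94.2/10)) = 98.74 dB SPL.
Excess over the loudest (94.2 dB): 98.74 − 94.2 = 4.5 dB.

4.5 dB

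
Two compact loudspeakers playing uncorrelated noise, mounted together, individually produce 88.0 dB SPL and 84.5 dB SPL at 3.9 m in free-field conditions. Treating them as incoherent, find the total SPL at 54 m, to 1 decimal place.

66.8 dB SPL

Combined at 3.9 m: 10·log₁₀(10^(88.0/10)+10^(84.5/10)) = 89.60 dB SPL.
Then apply −20·log₁₀(54/3.9) = -22.83 dB → 66.8 dB SPL.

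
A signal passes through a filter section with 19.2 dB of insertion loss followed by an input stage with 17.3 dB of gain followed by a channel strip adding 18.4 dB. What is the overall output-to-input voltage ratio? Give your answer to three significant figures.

Net gain = (−19.2) + 17.3 + 18.4 = 16.5 dB.
Voltage ratio = 10^(16.5/20) = 6.68.

6.68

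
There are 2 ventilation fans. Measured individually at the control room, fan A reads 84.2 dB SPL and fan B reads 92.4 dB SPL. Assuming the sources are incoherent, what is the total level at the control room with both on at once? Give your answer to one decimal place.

93.0 dB SPL

Incoherent sources sum as intensities:
L_total = 10·log₁₀(10^(84.2/10) + 10^(92.4/10)) = 10·log₁₀(2001000000) = 93.0 dB SPL.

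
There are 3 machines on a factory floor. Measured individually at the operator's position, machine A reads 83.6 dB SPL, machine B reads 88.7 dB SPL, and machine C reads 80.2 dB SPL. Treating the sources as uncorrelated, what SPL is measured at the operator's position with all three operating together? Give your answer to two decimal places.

90.31 dB SPL

Incoherent sources sum as intensities:
L_total = 10·log₁₀(10^(83.6/10) + 10^(88.7/10) + 10^(80.2/10)) = 10·log₁₀(1075000000) = 90.31 dB SPL.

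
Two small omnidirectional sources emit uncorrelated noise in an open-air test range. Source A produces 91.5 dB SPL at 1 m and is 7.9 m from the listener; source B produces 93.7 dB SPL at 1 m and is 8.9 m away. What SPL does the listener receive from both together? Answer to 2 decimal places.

77.18 dB SPL

At the listener: L_A = 91.5 − 20·log₁₀(7.9) = 73.547 dB; L_B = 93.7 − 20·log₁₀(8.9) = 74.712 dB.
Combined: 10·log₁₀(10^(73.547/10)+10^(74.712/10)) = 77.18 dB SPL.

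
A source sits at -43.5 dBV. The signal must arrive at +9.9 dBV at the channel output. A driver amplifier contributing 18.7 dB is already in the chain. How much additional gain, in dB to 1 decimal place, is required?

34.7 dB

The required make-up gain is the shortfall in the dB sum.
G = +9.9 − (-43.5) − 18.7 = 34.7 dB.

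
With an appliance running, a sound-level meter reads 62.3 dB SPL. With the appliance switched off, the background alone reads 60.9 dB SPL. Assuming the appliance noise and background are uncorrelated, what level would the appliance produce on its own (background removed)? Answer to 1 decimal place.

Remove the background by subtracting linear intensities:
L_src = 10·log₁₀(10^(62.3/10) − 10^(60.9/10)) = 10·log₁₀(468000) = 56.7 dB SPL.

56.7 dB SPL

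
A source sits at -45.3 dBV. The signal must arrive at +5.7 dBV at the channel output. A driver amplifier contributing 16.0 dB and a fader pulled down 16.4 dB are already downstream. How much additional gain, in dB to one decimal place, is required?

51.4 dB

The required make-up gain is the shortfall in the dB sum.
G = +5.7 − (-45.3) − 16.0 + 16.4 = 51.4 dB.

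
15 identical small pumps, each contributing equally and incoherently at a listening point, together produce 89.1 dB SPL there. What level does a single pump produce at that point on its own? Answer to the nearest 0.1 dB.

15 equal incoherent sources add 10·log₁₀(15) = 11.76 dB over one source.
L_one = 89.1 − 11.76 = 77.3 dB SPL.

77.3 dB SPL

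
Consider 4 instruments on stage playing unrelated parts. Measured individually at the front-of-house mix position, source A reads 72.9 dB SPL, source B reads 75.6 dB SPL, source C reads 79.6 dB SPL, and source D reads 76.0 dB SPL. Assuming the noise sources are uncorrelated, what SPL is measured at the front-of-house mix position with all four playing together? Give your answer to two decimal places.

82.71 dB SPL

Add the sources as powers (linear), then convert back to dB:
L_total = 10·log₁₀(10^(72.9/10) + 10^(75.6/10) + 10^(79.6/10) + 10^(76.0/10)) = 10·log₁₀(186800000) = 82.71 dB SPL.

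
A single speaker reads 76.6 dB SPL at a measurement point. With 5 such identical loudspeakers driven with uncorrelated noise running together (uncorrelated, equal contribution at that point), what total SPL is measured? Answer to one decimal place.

5 equal incoherent sources raise the level by 10·log₁₀(5) = 6.99 dB.
L_total = 76.6 + 6.99 = 83.6 dB SPL.

83.6 dB SPL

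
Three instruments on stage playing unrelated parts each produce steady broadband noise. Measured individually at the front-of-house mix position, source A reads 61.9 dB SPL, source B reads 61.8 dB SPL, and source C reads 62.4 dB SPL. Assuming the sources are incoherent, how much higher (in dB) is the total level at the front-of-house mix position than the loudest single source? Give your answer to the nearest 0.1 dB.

Incoherent sources sum as intensities:
L_total = 10·log₁₀(10^(61.9/10) + 10^(61.8/10) + 10^(62.4/10)) = 66.81 dB SPL.
Excess over the loudest (62.4 dB): 66.81 − 62.4 = 4.4 dB.

4.4 dB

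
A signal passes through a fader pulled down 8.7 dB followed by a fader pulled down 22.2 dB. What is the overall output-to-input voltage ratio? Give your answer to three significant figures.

0.0285

Net gain = (−8.7) + (−22.2) = -30.9 dB.
Voltage ratio = 10^(-30.9/20) = 0.0285.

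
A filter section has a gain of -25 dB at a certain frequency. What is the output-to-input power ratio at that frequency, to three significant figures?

0.00316

Power ratio = 10^(dB/10).
10^(-25/10) = 10^(-2.500) = 0.00316.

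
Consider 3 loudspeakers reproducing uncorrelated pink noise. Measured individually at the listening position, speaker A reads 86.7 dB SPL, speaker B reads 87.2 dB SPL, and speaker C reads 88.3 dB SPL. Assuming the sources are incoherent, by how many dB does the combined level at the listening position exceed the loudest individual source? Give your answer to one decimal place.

3.9 dB

Add the sources as powers (linear), then convert back to dB:
L_total = 10·log₁₀(10^(86.7/10) + 10^(87.2/10) + 10^(88.3/10)) = 92.22 dB SPL.
Excess over the loudest (88.3 dB): 92.22 − 88.3 = 3.9 dB.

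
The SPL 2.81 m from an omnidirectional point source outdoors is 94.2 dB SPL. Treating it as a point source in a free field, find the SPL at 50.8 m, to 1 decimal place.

69.1 dB SPL

Inverse-square spreading gives ΔL = −20·log₁₀(d₂/d₁).
ΔL = −20·log₁₀(50.8/2.81) = -25.14 dB, so L₂ = 94.2 + (-25.14) = 69.1 dB SPL.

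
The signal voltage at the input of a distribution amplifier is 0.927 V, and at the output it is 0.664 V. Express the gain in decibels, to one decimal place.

For a voltage ratio, dB = 20·log₁₀(V₂/V₁).
20·log₁₀(0.664/0.927) = 20·log₁₀(0.7163) = -2.9 dB.

-2.9 dB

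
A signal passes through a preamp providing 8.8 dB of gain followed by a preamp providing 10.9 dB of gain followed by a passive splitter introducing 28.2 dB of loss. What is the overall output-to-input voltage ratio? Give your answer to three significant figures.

0.376

Net gain = 8.8 + 10.9 + (−28.2) = -8.5 dB.
Voltage ratio = 10^(-8.5/20) = 0.376.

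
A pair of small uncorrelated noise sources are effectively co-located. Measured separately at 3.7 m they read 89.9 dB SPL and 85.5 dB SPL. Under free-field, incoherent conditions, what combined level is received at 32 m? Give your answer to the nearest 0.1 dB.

72.5 dB SPL

Combined at 3.7 m: 10·log₁₀(10^(89.9/10)+10^(85.5/10)) = 91.25 dB SPL.
Then apply −20·log₁₀(32/3.7) = -18.74 dB → 72.5 dB SPL.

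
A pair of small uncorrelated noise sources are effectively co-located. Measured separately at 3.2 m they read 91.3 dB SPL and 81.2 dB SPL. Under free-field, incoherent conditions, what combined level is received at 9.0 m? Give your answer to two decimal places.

82.72 dB SPL

Combined at 3.2 m: 10·log₁₀(10^(91.3/10)+10^(81.2/10)) = 91.705 dB SPL.
Then apply −20·log₁₀(9.0/3.2) = -8.982 dB → 82.72 dB SPL.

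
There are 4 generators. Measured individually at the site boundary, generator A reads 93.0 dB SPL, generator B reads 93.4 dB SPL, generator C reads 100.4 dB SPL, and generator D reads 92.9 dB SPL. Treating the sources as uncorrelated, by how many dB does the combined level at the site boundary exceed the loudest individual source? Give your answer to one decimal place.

Uncorrelated sources add in intensity (power), not in dB.
L_total = 10·log₁₀(10^(93.0/10) + 10^(93.4/10) + 10^(100.4/10) + 10^(92.9/10)) = 102.33 dB SPL.
Excess over the loudest (100.4 dB): 102.33 − 100.4 = 1.9 dB.

1.9 dB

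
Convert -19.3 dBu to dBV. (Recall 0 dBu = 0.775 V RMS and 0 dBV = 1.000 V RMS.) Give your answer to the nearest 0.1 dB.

The offset between the scales is 20·log₁₀(0.775/1.000) = −2.214 dB.
So dBV = -19.3 − 2.214 = -21.5 dBV.

-21.5 dBV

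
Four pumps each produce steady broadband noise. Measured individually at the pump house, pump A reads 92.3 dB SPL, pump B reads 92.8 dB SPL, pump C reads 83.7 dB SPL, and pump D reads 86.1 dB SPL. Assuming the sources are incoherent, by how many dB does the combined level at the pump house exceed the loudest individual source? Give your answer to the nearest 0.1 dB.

Incoherent sources sum as intensities:
L_total = 10·log₁₀(10^(92.3/10) + 10^(92.8/10) + 10^(83.7/10) + 10^(86.1/10)) = 96.28 dB SPL.
Excess over the loudest (92.8 dB): 96.28 − 92.8 = 3.5 dB.

3.5 dB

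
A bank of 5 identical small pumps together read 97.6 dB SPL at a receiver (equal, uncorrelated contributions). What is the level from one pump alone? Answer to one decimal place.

90.6 dB SPL

5 equal incoherent sources add 10·log₁₀(5) = 6.99 dB over one source.
L_one = 97.6 − 6.99 = 90.6 dB SPL.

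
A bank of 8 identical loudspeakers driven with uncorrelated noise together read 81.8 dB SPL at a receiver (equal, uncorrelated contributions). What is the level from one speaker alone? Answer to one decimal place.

72.8 dB SPL

8 equal incoherent sources add 10·log₁₀(8) = 9.03 dB over one source.
L_one = 81.8 − 9.03 = 72.8 dB SPL.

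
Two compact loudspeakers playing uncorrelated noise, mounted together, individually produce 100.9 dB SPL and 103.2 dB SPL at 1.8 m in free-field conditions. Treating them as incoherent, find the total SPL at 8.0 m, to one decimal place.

Combined at 1.8 m: 10·log₁₀(10^(100.9/10)+10^(103.2/10)) = 105.21 dB SPL.
Then apply −20·log₁₀(8.0/1.8) = -12.96 dB → 92.3 dB SPL.

92.3 dB SPL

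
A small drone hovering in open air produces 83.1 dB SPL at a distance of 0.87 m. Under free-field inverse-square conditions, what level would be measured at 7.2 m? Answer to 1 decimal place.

64.7 dB SPL

For a point source in a free field, ΔL = −20·log₁₀(d₂/d₁).
ΔL = −20·log₁₀(7.2/0.87) = -18.36 dB, so L₂ = 83.1 + (-18.36) = 64.7 dB SPL.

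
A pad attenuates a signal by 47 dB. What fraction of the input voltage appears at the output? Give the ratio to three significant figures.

Voltage ratio = 10^(dB/20).
10^(-47/20) = 10^(-2.350) = 0.00447.

0.00447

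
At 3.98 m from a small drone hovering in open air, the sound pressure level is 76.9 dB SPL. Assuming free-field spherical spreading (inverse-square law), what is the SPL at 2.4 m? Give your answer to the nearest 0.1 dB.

Inverse-square spreading gives ΔL = −20·log₁₀(d₂/d₁).
ΔL = −20·log₁₀(2.4/3.98) = 4.39 dB, so L₂ = 76.9 + (4.39) = 81.3 dB SPL.

81.3 dB SPL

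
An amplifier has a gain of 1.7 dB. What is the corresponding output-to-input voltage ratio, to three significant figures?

Voltage ratio = 10^(dB/20).
10^(1.7/20) = 10^(0.08500) = 1.22.

1.22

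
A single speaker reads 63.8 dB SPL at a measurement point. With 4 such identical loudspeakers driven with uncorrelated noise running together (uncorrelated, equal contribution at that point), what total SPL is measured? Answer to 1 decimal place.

4 equal incoherent sources raise the level by 10·log₁₀(4) = 6.02 dB.
L_total = 63.8 + 6.02 = 69.8 dB SPL.

69.8 dB SPL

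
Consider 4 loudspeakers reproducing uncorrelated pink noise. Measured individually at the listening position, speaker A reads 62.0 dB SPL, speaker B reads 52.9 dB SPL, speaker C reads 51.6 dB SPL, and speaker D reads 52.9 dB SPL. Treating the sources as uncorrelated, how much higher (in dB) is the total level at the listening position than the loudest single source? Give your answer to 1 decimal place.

1.3 dB

Add the sources as powers (linear), then convert back to dB:
L_total = 10·log₁₀(10^(62.0/10) + 10^(52.9/10) + 10^(51.6/10) + 10^(52.9/10)) = 63.26 dB SPL.
Excess over the loudest (62.0 dB): 63.26 − 62.0 = 1.3 dB.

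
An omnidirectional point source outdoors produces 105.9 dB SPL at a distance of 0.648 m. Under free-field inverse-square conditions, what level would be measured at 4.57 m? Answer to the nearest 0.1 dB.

Free-field point source: level drops by 20·log₁₀ of the distance ratio.
ΔL = −20·log₁₀(4.57/0.648) = -16.97 dB, so L₂ = 105.9 + (-16.97) = 88.9 dB SPL.

88.9 dB SPL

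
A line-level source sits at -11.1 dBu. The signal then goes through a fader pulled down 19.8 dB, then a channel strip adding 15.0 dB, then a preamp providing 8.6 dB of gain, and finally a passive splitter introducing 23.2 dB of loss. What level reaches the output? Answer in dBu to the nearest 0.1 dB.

-30.5 dBu

Cascaded gains and losses add directly in dB.
-11.1 − 19.8 + 15.0 + 8.6 − 23.2 = -30.5 dBu.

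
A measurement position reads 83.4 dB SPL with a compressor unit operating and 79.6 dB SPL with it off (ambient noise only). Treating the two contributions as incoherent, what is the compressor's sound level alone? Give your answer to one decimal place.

81.1 dB SPL

Background correction is a power subtraction:
L_src = 10·log₁₀(10^(83.4/10) − 10^(79.6/10)) = 10·log₁₀(127600000) = 81.1 dB SPL.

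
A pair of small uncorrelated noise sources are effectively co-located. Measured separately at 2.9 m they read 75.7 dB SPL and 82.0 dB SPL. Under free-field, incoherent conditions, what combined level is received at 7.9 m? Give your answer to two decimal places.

Combined at 2.9 m: 10·log₁₀(10^(75.7/10)+10^(82.0/10)) = 82.915 dB SPL.
Then apply −20·log₁₀(7.9/2.9) = -8.705 dB → 74.21 dB SPL.

74.21 dB SPL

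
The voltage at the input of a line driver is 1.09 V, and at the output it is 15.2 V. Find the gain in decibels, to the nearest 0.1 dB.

For a voltage ratio, dB = 20·log₁₀(V₂/V₁).
20·log₁₀(15.2/1.09) = 20·log₁₀(13.94) = 22.9 dB.

22.9 dB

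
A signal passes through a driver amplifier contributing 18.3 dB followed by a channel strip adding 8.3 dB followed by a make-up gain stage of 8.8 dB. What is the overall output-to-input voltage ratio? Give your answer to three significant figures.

58.9

Net gain = 18.3 + 8.3 + 8.8 = 35.4 dB.
Voltage ratio = 10^(35.4/20) = 58.9.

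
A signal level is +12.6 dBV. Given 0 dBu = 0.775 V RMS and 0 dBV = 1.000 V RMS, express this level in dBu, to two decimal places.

The offset between the scales is 20·log₁₀(0.775/1.000) = −2.214 dB.
So dBu = +12.6 + 2.214 = +14.81 dBu.

+14.81 dBu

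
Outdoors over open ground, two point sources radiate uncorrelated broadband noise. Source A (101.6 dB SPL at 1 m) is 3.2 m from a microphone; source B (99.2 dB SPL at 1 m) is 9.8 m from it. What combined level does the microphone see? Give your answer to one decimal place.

At the listener: L_A = 101.6 − 20·log₁₀(3.2) = 91.50 dB; L_B = 99.2 − 20·log₁₀(9.8) = 79.38 dB.
Combined: 10·log₁₀(10^(91.50/10)+10^(79.38/10)) = 91.8 dB SPL.

91.8 dB SPL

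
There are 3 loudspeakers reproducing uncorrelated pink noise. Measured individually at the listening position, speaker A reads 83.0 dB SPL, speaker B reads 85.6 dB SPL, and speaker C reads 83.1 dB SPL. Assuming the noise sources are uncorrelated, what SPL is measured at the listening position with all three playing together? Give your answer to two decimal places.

88.85 dB SPL

Uncorrelated sources add in intensity (power), not in dB.
L_total = 10·log₁₀(10^(83.0/10) + 10^(85.6/10) + 10^(83.1/10)) = 10·log₁₀(766800000) = 88.85 dB SPL.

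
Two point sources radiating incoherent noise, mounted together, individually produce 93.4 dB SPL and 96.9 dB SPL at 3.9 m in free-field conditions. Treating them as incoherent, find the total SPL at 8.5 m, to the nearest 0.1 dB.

Combined at 3.9 m: 10·log₁₀(10^(93.4/10)+10^(96.9/10)) = 98.50 dB SPL.
Then apply −20·log₁₀(8.5/3.9) = -6.77 dB → 91.7 dB SPL.

91.7 dB SPL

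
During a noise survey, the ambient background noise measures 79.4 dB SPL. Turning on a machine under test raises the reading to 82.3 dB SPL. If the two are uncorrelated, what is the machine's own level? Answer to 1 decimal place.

Remove the background by subtracting linear intensities:
L_src = 10·log₁₀(10^(82.3/10) − 10^(79.4/10)) = 10·log₁₀(82730000) = 79.2 dB SPL.

79.2 dB SPL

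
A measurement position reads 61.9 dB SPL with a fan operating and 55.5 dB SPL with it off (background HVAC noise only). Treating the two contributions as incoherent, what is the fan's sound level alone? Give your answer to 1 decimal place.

60.8 dB SPL

Subtract intensities: L_src = 10·log₁₀(10^(L_total/10) − 10^(L_bg/10)).
L_src = 10·log₁₀(10^(61.9/10) − 10^(55.5/10)) = 10·log₁₀(1194000) = 60.8 dB SPL.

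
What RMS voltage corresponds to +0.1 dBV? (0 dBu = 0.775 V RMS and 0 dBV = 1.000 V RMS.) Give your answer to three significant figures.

V = 1.000 V × 10^(+0.1/20).
= 1.000 × 1.012 = 1.01 V.

1.01 V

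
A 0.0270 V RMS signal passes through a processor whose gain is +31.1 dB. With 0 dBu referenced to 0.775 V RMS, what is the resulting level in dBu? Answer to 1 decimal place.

+1.9 dBu

Input level: 20·log₁₀(0.0270/0.775) = -29.16 dBu.
Output: -29.16 + 31.1 = +1.9 dBu.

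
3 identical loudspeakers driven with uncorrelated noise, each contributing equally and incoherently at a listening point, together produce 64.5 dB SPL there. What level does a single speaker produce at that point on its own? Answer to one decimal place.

59.7 dB SPL

3 equal incoherent sources add 10·log₁₀(3) = 4.77 dB over one source.
L_one = 64.5 − 4.77 = 59.7 dB SPL.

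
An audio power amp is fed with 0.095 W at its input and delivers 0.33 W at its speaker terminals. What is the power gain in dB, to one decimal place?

For a power ratio, dB = 10·log₁₀(P₂/P₁).
10·log₁₀(0.33/0.095) = 10·log₁₀(3.474) = 5.4 dB.

5.4 dB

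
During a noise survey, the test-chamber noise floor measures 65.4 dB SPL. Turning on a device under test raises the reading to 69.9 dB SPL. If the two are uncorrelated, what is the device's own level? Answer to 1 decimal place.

68.0 dB SPL

Background correction is a power subtraction:
L_src = 10·log₁₀(10^(69.9/10) − 10^(65.4/10)) = 10·log₁₀(6305000) = 68.0 dB SPL.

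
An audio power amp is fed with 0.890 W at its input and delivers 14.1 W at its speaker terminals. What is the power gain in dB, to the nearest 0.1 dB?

12.0 dB

Power ratio → dB uses the 10·log₁₀ form:
10·log₁₀(14.1/0.890) = 10·log₁₀(15.84) = 12.0 dB.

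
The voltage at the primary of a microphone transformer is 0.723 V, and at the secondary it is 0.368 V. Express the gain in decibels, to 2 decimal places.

-5.87 dB

Voltage is an amplitude quantity, so gain = 20·log₁₀(V_out/V_in).
20·log₁₀(0.368/0.723) = 20·log₁₀(0.5090) = -5.87 dB.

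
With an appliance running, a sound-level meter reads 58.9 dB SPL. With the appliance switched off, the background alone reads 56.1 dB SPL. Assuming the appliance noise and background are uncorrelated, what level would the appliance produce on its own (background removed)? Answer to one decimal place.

Subtract intensities: L_src = 10·log₁₀(10^(L_total/10) − 10^(L_bg/10)).
L_src = 10·log₁₀(10^(58.9/10) − 10^(56.1/10)) = 10·log₁₀(368900) = 55.7 dB SPL.

55.7 dB SPL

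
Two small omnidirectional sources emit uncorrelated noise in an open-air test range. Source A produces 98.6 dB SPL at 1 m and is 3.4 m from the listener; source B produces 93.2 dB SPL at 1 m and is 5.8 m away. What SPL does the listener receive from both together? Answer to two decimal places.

At the listener: L_A = 98.6 − 20·log₁₀(3.4) = 87.970 dB; L_B = 93.2 − 20·log₁₀(5.8) = 77.931 dB.
Combined: 10·log₁₀(10^(87.970/10)+10^(77.931/10)) = 88.38 dB SPL.

88.38 dB SPL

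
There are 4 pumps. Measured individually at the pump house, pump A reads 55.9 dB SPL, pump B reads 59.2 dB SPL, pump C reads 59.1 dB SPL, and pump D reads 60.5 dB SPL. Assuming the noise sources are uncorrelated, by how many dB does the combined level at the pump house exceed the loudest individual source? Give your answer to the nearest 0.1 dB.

4.5 dB

Uncorrelated sources add in intensity (power), not in dB.
L_total = 10·log₁₀(10^(55.9/10) + 10^(59.2/10) + 10^(59.1/10) + 10^(60.5/10)) = 64.99 dB SPL.
Excess over the loudest (60.5 dB): 64.99 − 60.5 = 4.5 dB.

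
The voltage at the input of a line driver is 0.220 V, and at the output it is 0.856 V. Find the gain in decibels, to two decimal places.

11.80 dB

Voltage ratio → dB uses the 20·log₁₀ form:
20·log₁₀(0.856/0.220) = 20·log₁₀(3.891) = 11.80 dB.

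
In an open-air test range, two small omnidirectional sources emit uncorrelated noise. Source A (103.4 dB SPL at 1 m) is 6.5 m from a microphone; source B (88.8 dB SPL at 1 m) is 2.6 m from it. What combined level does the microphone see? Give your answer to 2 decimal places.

At the listener: L_A = 103.4 − 20·log₁₀(6.5) = 87.142 dB; L_B = 88.8 − 20·log₁₀(2.6) = 80.501 dB.
Combined: 10·log₁₀(10^(87.142/10)+10^(80.501/10)) = 87.99 dB SPL.

87.99 dB SPL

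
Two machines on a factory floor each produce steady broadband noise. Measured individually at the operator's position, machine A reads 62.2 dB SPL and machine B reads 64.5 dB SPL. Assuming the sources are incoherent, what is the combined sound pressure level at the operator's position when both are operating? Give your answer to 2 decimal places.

Add the sources as powers (linear), then convert back to dB:
L_total = 10·log₁₀(10^(62.2/10) + 10^(64.5/10)) = 10·log₁₀(4478000) = 66.51 dB SPL.

66.51 dB SPL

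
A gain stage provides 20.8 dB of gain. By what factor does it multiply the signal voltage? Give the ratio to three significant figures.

11.0

Voltage ratio = 10^(dB/20).
10^(20.8/20) = 10^(1.040) = 11.0.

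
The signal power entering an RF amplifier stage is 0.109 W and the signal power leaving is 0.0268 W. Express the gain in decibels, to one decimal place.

Power is a power quantity, so gain = 10·log₁₀(P_out/P_in).
10·log₁₀(0.0268/0.109) = 10·log₁₀(0.2459) = -6.1 dB.

-6.1 dB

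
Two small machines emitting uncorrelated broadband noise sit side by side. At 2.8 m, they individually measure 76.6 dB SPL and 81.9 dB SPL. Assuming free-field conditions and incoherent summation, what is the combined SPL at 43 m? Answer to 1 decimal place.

Combined at 2.8 m: 10·log₁₀(10^(76.6/10)+10^(81.9/10)) = 83.02 dB SPL.
Then apply −20·log₁₀(43/2.8) = -23.73 dB → 59.3 dB SPL.

59.3 dB SPL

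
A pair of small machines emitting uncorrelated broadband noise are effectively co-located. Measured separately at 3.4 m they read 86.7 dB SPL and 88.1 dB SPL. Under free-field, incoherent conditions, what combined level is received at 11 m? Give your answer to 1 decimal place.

80.3 dB SPL

Combined at 3.4 m: 10·log₁₀(10^(86.7/10)+10^(88.1/10)) = 90.47 dB SPL.
Then apply −20·log₁₀(11/3.4) = -10.20 dB → 80.3 dB SPL.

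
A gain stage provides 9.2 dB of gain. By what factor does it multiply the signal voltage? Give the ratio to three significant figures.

2.88

Voltage ratio = 10^(dB/20).
10^(9.2/20) = 10^(0.4600) = 2.88.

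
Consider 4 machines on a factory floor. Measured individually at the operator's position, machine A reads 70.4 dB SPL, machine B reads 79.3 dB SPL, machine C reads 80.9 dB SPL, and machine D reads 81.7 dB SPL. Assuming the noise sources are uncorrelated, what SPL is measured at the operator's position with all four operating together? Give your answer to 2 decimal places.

Uncorrelated sources add in intensity (power), not in dB.
L_total = 10·log₁₀(10^(70.4/10) + 10^(79.3/10) + 10^(80.9/10) + 10^(81.7/10)) = 10·log₁₀(367000000) = 85.65 dB SPL.

85.65 dB SPL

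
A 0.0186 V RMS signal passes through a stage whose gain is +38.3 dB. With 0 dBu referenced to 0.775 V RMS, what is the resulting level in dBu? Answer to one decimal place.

Input level: 20·log₁₀(0.0186/0.775) = -32.40 dBu.
Output: -32.40 + 38.3 = +5.9 dBu.

+5.9 dBu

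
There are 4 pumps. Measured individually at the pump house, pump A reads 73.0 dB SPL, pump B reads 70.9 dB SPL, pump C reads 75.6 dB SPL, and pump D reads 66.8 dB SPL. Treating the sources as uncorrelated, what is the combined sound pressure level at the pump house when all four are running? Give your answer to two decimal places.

Uncorrelated sources add in intensity (power), not in dB.
L_total = 10·log₁₀(10^(73.0/10) + 10^(70.9/10) + 10^(75.6/10) + 10^(66.8/10)) = 10·log₁₀(73350000) = 78.65 dB SPL.

78.65 dB SPL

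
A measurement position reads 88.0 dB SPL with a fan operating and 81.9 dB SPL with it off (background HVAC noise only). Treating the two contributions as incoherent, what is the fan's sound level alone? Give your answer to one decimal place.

Subtract intensities: L_src = 10·log₁₀(10^(L_total/10) − 10^(L_bg/10)).
L_src = 10·log₁₀(10^(88.0/10) − 10^(81.9/10)) = 10·log₁₀(476100000) = 86.8 dB SPL.

86.8 dB SPL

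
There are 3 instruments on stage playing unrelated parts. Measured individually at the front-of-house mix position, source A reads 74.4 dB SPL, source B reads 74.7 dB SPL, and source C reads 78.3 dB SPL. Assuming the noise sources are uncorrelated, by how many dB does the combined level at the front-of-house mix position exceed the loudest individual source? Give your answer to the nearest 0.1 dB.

Uncorrelated sources add in intensity (power), not in dB.
L_total = 10·log₁₀(10^(74.4/10) + 10^(74.7/10) + 10^(78.3/10)) = 80.96 dB SPL.
Excess over the loudest (78.3 dB): 80.96 − 78.3 = 2.7 dB.

2.7 dB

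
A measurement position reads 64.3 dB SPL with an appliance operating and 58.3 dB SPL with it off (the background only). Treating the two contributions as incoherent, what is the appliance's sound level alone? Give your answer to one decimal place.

63.0 dB SPL

Subtract intensities: L_src = 10·log₁₀(10^(L_total/10) − 10^(L_bg/10)).
L_src = 10·log₁₀(10^(64.3/10) − 10^(58.3/10)) = 10·log₁₀(2015000) = 63.0 dB SPL.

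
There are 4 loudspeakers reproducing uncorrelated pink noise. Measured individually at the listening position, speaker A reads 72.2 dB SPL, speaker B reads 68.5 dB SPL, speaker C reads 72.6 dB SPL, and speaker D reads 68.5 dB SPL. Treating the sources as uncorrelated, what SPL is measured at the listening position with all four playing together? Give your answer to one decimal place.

Incoherent sources sum as intensities:
L_total = 10·log₁₀(10^(72.2/10) + 10^(68.5/10) + 10^(72.6/10) + 10^(68.5/10)) = 10·log₁₀(48950000) = 76.9 dB SPL.

76.9 dB SPL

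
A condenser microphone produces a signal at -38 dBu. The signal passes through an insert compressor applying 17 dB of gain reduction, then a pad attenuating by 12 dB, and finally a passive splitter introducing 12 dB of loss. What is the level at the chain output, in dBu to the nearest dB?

-79 dBu

Gain stages sum in dB:
-38 − 17 − 12 − 12 = -79 dBu.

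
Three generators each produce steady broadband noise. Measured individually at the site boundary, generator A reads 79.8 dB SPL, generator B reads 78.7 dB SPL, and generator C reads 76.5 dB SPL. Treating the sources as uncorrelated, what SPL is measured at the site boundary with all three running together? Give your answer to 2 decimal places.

83.31 dB SPL

Add the sources as powers (linear), then convert back to dB:
L_total = 10·log₁₀(10^(79.8/10) + 10^(78.7/10) + 10^(76.5/10)) = 10·log₁₀(214300000) = 83.31 dB SPL.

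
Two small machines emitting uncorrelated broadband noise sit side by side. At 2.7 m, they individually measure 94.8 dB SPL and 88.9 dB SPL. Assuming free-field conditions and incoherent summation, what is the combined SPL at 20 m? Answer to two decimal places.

Combined at 2.7 m: 10·log₁₀(10^(94.8/10)+10^(88.9/10)) = 95.793 dB SPL.
Then apply −20·log₁₀(20/2.7) = -17.393 dB → 78.40 dB SPL.

78.40 dB SPL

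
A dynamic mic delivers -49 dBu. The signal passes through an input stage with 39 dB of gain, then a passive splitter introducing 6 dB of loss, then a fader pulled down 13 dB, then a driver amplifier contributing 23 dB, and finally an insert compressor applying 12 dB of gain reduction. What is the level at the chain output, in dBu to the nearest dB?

-18 dBu

Cascaded gains and losses add directly in dB.
-49 + 39 − 6 − 13 + 23 − 12 = -18 dBu.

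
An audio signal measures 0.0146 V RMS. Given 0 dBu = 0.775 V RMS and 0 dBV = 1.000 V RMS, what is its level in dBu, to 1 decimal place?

dBu = 20·log₁₀(V / 0.775 V).
20·log₁₀(0.0146/0.775) = -34.5 dBu.

-34.5 dBu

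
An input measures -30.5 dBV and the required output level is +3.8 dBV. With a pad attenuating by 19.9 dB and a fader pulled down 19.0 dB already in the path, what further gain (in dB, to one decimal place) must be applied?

73.2 dB

The required make-up gain is the shortfall in the dB sum.
G = +3.8 − (-30.5) + 19.9 + 19.0 = 73.2 dB.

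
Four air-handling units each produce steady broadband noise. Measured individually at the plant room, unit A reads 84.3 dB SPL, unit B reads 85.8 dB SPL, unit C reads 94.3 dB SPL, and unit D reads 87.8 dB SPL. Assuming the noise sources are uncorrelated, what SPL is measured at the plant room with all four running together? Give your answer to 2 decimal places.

Add the sources as powers (linear), then convert back to dB:
L_total = 10·log₁₀(10^(84.3/10) + 10^(85.8/10) + 10^(94.3/10) + 10^(87.8/10)) = 10·log₁₀(3943000000) = 95.96 dB SPL.

95.96 dB SPL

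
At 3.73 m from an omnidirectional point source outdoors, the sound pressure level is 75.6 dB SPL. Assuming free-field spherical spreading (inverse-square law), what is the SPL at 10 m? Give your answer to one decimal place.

67.0 dB SPL

Free-field point source: level drops by 20·log₁₀ of the distance ratio.
ΔL = −20·log₁₀(10/3.73) = -8.57 dB, so L₂ = 75.6 + (-8.57) = 67.0 dB SPL.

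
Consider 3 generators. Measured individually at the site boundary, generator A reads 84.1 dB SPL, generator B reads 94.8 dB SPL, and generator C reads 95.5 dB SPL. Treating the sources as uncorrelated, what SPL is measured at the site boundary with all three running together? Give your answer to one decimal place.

Uncorrelated sources add in intensity (power), not in dB.
L_total = 10·log₁₀(10^(84.1/10) + 10^(94.8/10) + 10^(95.5/10)) = 10·log₁₀(6825000000) = 98.3 dB SPL.

98.3 dB SPL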